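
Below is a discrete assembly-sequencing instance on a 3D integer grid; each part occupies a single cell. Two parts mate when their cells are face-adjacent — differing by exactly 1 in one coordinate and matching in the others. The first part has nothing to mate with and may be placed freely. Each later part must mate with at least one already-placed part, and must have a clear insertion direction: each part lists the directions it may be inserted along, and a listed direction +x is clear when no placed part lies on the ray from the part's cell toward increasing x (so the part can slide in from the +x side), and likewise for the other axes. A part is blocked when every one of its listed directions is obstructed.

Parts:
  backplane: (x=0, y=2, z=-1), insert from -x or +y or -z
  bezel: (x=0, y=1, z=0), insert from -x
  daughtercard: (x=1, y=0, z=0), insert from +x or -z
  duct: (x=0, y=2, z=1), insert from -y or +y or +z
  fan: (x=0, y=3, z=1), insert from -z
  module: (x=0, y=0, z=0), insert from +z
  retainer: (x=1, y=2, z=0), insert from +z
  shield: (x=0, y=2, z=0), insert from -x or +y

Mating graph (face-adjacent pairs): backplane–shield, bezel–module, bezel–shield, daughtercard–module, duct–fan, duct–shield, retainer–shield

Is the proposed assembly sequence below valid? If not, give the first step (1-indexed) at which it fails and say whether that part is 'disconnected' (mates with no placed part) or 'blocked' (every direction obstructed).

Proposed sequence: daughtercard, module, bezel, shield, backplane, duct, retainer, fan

Valid

1. daughtercard@(1, 0, 0) [+x clear] — {daughtercard}
2. module@(0, 0, 0) [+z clear] — {daughtercard, module}
3. bezel@(0, 1, 0) [-x clear] — {bezel, daughtercard, module}
4. shield@(0, 2, 0) [-x clear] — {bezel, daughtercard, module, shield}
5. backplane@(0, 2, -1) [-x clear] — {backplane, bezel, daughtercard, module, shield}
6. duct@(0, 2, 1) [-y clear] — {backplane, bezel, daughtercard, duct, module, shield}
7. retainer@(1, 2, 0) [+z clear] — {backplane, bezel, daughtercard, duct, module, retainer, shield}
8. fan@(0, 3, 1) [-z clear] — {backplane, bezel, daughtercard, duct, fan, module, retainer, shield}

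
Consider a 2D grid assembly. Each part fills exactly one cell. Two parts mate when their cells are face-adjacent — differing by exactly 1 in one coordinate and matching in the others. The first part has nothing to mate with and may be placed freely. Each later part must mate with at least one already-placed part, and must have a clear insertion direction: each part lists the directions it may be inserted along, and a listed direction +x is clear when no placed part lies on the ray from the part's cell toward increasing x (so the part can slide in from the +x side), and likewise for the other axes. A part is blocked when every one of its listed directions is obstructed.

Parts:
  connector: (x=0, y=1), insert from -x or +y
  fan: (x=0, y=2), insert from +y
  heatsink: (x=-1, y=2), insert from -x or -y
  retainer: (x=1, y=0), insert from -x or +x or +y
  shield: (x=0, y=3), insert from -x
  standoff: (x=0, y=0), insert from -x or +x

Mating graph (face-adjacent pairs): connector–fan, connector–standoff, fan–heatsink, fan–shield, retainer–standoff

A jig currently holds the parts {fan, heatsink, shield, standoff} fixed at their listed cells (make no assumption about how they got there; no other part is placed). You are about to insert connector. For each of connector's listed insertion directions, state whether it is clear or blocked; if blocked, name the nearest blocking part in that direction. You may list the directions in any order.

-x: ray from connector(0, 1) has no placed part ⇒ clear
+y: nearest on ray is fan@(0, 2) ⇒ blocked

+y: blocked by fan; -x: clear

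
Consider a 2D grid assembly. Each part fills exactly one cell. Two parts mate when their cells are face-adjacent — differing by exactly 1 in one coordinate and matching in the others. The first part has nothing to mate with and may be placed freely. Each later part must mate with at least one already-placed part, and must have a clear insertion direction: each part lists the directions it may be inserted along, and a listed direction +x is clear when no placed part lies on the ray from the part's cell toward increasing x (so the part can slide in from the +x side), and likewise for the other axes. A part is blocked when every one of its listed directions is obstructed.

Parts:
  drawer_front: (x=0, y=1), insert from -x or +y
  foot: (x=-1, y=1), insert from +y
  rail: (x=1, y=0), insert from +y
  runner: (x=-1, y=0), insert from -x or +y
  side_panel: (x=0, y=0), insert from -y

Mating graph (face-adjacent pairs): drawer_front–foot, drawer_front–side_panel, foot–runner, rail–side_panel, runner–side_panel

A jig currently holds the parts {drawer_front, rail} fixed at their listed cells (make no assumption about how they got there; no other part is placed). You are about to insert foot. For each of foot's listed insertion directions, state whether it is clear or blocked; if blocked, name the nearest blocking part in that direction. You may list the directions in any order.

+y: ray from foot(-1, 1) has no placed part ⇒ clear

+y: clear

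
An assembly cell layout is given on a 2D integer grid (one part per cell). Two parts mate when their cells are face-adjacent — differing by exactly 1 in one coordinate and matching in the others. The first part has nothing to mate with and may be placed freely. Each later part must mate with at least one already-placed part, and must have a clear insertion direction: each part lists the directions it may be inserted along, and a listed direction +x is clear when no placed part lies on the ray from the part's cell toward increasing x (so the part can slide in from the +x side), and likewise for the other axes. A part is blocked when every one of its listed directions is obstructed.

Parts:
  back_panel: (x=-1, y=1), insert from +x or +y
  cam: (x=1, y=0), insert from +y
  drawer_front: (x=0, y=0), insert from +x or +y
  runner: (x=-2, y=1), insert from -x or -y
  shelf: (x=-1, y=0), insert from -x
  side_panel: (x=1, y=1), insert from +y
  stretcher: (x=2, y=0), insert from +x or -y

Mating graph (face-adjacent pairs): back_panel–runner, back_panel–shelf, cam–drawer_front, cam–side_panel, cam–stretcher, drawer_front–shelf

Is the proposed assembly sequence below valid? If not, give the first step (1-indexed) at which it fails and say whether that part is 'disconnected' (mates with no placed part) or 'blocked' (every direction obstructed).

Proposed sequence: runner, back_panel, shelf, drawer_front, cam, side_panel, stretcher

Valid

1. runner@(-2, 1) [-x clear] — {runner}
2. back_panel@(-1, 1) [+x clear] — {back_panel, runner}
3. shelf@(-1, 0) [-x clear] — {back_panel, runner, shelf}
4. drawer_front@(0, 0) [+x clear] — {back_panel, drawer_front, runner, shelf}
5. cam@(1, 0) [+y clear] — {back_panel, cam, drawer_front, runner, shelf}
6. side_panel@(1, 1) [+y clear] — {back_panel, cam, drawer_front, runner, shelf, side_panel}
7. stretcher@(2, 0) [+x clear] — {back_panel, cam, drawer_front, runner, shelf, side_panel, stretcher}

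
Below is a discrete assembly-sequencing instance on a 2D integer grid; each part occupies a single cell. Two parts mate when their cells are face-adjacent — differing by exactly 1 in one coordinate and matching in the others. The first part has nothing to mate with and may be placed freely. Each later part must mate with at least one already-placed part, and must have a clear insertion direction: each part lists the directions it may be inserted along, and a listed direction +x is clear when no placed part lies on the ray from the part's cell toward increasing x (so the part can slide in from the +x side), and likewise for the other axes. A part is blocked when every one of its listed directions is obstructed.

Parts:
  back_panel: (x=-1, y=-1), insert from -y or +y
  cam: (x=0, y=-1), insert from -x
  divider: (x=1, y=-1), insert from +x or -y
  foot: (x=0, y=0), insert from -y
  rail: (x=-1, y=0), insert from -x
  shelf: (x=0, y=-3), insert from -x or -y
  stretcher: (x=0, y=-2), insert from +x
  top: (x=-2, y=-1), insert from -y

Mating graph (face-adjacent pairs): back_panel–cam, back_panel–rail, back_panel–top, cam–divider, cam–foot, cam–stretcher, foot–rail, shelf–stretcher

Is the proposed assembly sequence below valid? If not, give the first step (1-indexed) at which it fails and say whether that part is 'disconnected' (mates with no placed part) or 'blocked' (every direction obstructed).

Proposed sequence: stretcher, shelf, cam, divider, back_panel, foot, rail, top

1. stretcher@(0, -2) [+x clear] — {stretcher}
2. shelf@(0, -3) [-x clear] — {shelf, stretcher}
3. cam@(0, -1) [-x clear] — {cam, shelf, stretcher}
4. divider@(1, -1) [+x clear] — {cam, divider, shelf, stretcher}
5. back_panel@(-1, -1) [-y clear] — {back_panel, cam, divider, shelf, stretcher}
6. foot@(0, 0) — -y all obstructed ⇒ blocked

Invalid at step 6 (blocked)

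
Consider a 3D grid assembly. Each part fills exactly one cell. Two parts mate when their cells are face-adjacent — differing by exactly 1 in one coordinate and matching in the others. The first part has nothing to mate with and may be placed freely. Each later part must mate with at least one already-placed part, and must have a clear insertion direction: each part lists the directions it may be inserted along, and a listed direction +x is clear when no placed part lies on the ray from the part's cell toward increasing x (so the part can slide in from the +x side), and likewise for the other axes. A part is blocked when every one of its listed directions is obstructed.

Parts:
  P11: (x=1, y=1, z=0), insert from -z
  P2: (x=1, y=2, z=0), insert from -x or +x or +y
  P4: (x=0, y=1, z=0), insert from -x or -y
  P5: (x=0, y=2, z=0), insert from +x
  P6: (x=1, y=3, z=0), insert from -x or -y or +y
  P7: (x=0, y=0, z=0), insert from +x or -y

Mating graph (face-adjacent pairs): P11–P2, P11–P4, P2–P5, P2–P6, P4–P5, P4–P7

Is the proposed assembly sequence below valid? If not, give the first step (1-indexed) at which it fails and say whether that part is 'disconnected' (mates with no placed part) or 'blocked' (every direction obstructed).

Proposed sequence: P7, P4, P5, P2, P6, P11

Valid

1. P7@(0, 0, 0) [+x clear] — {P7}
2. P4@(0, 1, 0) [-x clear] — {P4, P7}
3. P5@(0, 2, 0) [+x clear] — {P4, P5, P7}
4. P2@(1, 2, 0) [+x clear] — {P2, P4, P5, P7}
5. P6@(1, 3, 0) [-x clear] — {P2, P4, P5, P6, P7}
6. P11@(1, 1, 0) [-z clear] — {P11, P2, P4, P5, P6, P7}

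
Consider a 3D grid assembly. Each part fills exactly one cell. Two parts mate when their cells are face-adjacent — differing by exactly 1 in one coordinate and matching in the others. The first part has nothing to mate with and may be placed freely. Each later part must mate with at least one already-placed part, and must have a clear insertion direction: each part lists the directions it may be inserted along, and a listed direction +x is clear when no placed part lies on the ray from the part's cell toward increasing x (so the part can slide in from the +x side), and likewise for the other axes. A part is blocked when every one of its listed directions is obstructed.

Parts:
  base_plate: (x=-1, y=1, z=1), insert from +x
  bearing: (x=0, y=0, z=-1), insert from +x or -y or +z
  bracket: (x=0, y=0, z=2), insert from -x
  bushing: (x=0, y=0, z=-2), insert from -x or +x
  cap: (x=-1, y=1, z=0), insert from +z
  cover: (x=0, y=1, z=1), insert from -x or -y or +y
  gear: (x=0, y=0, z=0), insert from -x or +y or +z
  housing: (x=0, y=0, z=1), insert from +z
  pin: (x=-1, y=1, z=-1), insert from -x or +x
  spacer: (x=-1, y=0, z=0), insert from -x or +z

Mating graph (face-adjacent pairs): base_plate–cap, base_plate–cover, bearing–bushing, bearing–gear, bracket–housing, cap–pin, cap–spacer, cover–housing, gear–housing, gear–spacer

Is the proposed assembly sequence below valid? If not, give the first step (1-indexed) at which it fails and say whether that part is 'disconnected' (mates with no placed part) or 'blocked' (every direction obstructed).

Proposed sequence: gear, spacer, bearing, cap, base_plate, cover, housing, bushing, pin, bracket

1. gear@(0, 0, 0) [-x clear] — {gear}
2. spacer@(-1, 0, 0) [-x clear] — {gear, spacer}
3. bearing@(0, 0, -1) [+x clear] — {bearing, gear, spacer}
4. cap@(-1, 1, 0) [+z clear] — {bearing, cap, gear, spacer}
5. base_plate@(-1, 1, 1) [+x clear] — {base_plate, bearing, cap, gear, spacer}
6. cover@(0, 1, 1) [-y clear] — {base_plate, bearing, cap, cover, gear, spacer}
7. housing@(0, 0, 1) [+z clear] — {base_plate, bearing, cap, cover, gear, housing, spacer}
8. bushing@(0, 0, -2) [-x clear] — {base_plate, bearing, bushing, cap, cover, gear, housing, spacer}
9. pin@(-1, 1, -1) [-x clear] — {base_plate, bearing, bushing, cap, cover, gear, housing, pin, spacer}
10. bracket@(0, 0, 2) [-x clear] — {base_plate, bearing, bracket, bushing, cap, cover, gear, housing, pin, spacer}

Valid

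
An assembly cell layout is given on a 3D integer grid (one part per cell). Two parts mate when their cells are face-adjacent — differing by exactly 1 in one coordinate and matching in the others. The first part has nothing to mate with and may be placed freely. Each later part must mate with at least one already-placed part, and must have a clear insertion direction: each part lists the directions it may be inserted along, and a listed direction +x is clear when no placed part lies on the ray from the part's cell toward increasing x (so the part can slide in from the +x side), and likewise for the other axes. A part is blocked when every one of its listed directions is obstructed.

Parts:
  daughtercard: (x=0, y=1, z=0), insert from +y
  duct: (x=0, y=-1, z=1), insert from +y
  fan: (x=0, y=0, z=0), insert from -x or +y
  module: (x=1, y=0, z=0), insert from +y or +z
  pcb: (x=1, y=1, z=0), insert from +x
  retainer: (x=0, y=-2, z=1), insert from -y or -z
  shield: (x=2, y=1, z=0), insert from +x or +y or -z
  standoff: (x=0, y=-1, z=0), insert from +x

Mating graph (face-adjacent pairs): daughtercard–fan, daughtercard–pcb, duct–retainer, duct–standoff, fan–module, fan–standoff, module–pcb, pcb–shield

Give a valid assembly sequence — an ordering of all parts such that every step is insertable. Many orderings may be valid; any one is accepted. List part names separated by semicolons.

1. pcb@(1, 1, 0) [+x clear] — {pcb}
2. shield@(2, 1, 0) [+x clear] — {pcb, shield}
3. daughtercard@(0, 1, 0) [+y clear] — {daughtercard, pcb, shield}
4. fan@(0, 0, 0) [-x clear] — {daughtercard, fan, pcb, shield}
5. standoff@(0, -1, 0) [+x clear] — {daughtercard, fan, pcb, shield, standoff}
6. duct@(0, -1, 1) [+y clear] — {daughtercard, duct, fan, pcb, shield, standoff}
7. retainer@(0, -2, 1) [-y clear] — {daughtercard, duct, fan, pcb, retainer, shield, standoff}
8. module@(1, 0, 0) [+z clear] — {daughtercard, duct, fan, module, pcb, retainer, shield, standoff}

pcb; shield; daughtercard; fan; standoff; duct; retainer; module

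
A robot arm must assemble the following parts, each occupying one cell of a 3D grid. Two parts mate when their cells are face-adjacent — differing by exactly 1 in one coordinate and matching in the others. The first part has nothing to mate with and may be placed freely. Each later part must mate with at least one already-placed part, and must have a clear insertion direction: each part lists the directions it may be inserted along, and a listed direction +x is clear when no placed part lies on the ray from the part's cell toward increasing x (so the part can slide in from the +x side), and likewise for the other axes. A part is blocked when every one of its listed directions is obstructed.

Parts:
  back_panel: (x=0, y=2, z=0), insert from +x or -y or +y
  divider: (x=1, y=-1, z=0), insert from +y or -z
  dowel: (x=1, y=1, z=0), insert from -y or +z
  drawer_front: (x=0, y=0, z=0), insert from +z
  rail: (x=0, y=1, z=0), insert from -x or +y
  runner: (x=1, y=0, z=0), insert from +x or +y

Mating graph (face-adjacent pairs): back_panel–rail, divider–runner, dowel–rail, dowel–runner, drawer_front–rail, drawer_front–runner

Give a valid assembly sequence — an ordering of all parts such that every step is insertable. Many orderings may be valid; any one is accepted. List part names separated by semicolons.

back_panel; rail; dowel; drawer_front; runner; divider

1. back_panel@(0, 2, 0) [+x clear] — {back_panel}
2. rail@(0, 1, 0) [-x clear] — {back_panel, rail}
3. dowel@(1, 1, 0) [-y clear] — {back_panel, dowel, rail}
4. drawer_front@(0, 0, 0) [+z clear] — {back_panel, dowel, drawer_front, rail}
5. runner@(1, 0, 0) [+x clear] — {back_panel, dowel, drawer_front, rail, runner}
6. divider@(1, -1, 0) [-z clear] — {back_panel, divider, dowel, drawer_front, rail, runner}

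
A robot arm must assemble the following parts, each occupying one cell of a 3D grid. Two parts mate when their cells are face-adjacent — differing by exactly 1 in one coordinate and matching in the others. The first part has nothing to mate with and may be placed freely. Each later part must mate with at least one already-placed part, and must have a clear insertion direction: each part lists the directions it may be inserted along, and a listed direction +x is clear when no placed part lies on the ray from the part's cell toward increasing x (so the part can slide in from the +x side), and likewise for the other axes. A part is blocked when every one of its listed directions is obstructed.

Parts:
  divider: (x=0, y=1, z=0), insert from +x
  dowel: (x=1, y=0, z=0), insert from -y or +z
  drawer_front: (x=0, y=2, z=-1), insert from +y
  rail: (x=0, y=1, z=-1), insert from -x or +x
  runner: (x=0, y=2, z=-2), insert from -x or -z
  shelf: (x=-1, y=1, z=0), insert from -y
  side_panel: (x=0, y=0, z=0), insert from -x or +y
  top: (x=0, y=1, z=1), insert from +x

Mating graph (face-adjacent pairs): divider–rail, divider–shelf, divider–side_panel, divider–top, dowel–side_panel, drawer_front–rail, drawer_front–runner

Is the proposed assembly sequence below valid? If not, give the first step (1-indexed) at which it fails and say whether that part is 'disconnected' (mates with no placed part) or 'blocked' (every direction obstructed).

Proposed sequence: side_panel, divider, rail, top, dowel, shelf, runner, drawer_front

1. side_panel@(0, 0, 0) [-x clear] — {side_panel}
2. divider@(0, 1, 0) [+x clear] — {divider, side_panel}
3. rail@(0, 1, -1) [-x clear] — {divider, rail, side_panel}
4. top@(0, 1, 1) [+x clear] — {divider, rail, side_panel, top}
5. dowel@(1, 0, 0) [-y clear] — {divider, dowel, rail, side_panel, top}
6. shelf@(-1, 1, 0) [-y clear] — {divider, dowel, rail, shelf, side_panel, top}
7. runner@(0, 2, -2) — no placed neighbour ⇒ disconnected

Invalid at step 7 (disconnected)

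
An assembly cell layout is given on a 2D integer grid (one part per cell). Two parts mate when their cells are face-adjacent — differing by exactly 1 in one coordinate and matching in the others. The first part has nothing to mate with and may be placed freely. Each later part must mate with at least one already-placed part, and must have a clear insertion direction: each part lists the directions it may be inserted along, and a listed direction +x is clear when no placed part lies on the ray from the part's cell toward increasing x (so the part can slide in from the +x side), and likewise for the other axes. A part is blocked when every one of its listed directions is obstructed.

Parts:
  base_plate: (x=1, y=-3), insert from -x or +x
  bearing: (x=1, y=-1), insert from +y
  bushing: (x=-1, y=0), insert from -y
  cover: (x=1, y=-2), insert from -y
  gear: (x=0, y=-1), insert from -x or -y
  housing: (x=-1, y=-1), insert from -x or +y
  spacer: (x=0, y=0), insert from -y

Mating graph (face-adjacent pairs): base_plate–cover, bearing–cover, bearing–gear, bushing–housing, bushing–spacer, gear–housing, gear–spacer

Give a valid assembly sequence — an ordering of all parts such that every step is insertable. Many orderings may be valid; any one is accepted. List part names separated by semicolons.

1. bushing@(-1, 0) [-y clear] — {bushing}
2. housing@(-1, -1) [-x clear] — {bushing, housing}
3. spacer@(0, 0) [-y clear] — {bushing, housing, spacer}
4. gear@(0, -1) [-y clear] — {bushing, gear, housing, spacer}
5. bearing@(1, -1) [+y clear] — {bearing, bushing, gear, housing, spacer}
6. cover@(1, -2) [-y clear] — {bearing, bushing, cover, gear, housing, spacer}
7. base_plate@(1, -3) [-x clear] — {base_plate, bearing, bushing, cover, gear, housing, spacer}

bushing; housing; spacer; gear; bearing; cover; base_plate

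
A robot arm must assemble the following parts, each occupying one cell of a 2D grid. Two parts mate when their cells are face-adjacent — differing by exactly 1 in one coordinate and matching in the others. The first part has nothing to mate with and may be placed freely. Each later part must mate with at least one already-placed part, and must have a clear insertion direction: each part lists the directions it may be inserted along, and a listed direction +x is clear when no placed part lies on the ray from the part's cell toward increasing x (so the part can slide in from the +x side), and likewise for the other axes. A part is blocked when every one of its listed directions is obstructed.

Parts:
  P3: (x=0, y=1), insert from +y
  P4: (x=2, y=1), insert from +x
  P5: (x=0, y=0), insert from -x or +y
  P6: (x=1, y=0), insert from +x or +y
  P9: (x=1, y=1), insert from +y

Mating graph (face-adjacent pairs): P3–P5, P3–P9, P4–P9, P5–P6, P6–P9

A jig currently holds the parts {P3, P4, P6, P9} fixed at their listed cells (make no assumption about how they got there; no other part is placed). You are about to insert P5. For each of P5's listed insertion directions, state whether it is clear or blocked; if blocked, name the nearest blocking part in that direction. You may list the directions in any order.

-x: ray from P5(0, 0) has no placed part ⇒ clear
+y: nearest on ray is P3@(0, 1) ⇒ blocked

+y: blocked by P3; -x: clear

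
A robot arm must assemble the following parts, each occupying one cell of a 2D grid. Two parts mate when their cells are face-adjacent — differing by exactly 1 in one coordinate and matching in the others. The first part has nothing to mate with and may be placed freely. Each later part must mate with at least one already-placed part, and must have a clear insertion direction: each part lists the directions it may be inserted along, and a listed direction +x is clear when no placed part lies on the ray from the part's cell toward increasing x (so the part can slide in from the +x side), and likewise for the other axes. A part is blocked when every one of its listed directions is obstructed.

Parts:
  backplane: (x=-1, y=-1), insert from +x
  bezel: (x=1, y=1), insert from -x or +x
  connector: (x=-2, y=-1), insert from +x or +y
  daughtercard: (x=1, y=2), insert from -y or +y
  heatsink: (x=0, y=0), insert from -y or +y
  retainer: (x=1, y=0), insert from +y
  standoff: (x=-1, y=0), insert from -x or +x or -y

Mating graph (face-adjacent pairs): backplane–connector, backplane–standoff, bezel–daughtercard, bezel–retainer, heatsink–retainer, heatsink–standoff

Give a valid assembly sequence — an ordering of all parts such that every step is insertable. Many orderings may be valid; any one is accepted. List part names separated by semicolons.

1. connector@(-2, -1) [+x clear] — {connector}
2. backplane@(-1, -1) [+x clear] — {backplane, connector}
3. standoff@(-1, 0) [-x clear] — {backplane, connector, standoff}
4. heatsink@(0, 0) [-y clear] — {backplane, connector, heatsink, standoff}
5. retainer@(1, 0) [+y clear] — {backplane, connector, heatsink, retainer, standoff}
6. bezel@(1, 1) [-x clear] — {backplane, bezel, connector, heatsink, retainer, standoff}
7. daughtercard@(1, 2) [+y clear] — {backplane, bezel, connector, daughtercard, heatsink, retainer, standoff}

connector; backplane; standoff; heatsink; retainer; bezel; daughtercard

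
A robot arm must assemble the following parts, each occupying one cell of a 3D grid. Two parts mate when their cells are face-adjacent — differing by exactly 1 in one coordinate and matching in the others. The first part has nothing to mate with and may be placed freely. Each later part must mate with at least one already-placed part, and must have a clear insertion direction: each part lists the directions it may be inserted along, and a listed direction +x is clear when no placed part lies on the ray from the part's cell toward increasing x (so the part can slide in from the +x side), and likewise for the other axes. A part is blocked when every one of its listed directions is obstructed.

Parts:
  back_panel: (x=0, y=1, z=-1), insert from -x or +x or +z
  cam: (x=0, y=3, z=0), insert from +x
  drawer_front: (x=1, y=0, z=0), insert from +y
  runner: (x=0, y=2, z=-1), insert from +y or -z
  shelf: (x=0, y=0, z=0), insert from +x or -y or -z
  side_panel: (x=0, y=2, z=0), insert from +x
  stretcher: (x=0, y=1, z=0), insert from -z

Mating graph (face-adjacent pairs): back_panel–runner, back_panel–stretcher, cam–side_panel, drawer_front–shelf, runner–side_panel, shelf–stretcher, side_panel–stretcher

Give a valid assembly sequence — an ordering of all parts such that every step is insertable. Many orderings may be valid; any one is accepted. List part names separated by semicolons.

1. runner@(0, 2, -1) [+y clear] — {runner}
2. side_panel@(0, 2, 0) [+x clear] — {runner, side_panel}
3. cam@(0, 3, 0) [+x clear] — {cam, runner, side_panel}
4. stretcher@(0, 1, 0) [-z clear] — {cam, runner, side_panel, stretcher}
5. shelf@(0, 0, 0) [+x clear] — {cam, runner, shelf, side_panel, stretcher}
6. drawer_front@(1, 0, 0) [+y clear] — {cam, drawer_front, runner, shelf, side_panel, stretcher}
7. back_panel@(0, 1, -1) [-x clear] — {back_panel, cam, drawer_front, runner, shelf, side_panel, stretcher}

runner; side_panel; cam; stretcher; shelf; drawer_front; back_panel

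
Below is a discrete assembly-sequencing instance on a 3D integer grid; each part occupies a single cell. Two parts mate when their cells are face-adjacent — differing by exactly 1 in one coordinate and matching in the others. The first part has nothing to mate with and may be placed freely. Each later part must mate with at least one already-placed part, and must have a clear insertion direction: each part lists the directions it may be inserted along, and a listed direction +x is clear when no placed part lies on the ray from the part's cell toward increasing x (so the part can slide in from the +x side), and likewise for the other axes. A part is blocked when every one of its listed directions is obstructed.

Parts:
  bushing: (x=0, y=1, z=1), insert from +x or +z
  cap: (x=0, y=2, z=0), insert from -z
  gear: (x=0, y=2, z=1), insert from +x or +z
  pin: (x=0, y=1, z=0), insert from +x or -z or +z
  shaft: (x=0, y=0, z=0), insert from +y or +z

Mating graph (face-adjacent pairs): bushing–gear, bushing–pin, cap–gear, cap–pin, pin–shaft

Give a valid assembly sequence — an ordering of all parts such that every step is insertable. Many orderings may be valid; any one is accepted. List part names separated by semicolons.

1. bushing@(0, 1, 1) [+x clear] — {bushing}
2. gear@(0, 2, 1) [+x clear] — {bushing, gear}
3. cap@(0, 2, 0) [-z clear] — {bushing, cap, gear}
4. pin@(0, 1, 0) [+x clear] — {bushing, cap, gear, pin}
5. shaft@(0, 0, 0) [+z clear] — {bushing, cap, gear, pin, shaft}

bushing; gear; cap; pin; shaft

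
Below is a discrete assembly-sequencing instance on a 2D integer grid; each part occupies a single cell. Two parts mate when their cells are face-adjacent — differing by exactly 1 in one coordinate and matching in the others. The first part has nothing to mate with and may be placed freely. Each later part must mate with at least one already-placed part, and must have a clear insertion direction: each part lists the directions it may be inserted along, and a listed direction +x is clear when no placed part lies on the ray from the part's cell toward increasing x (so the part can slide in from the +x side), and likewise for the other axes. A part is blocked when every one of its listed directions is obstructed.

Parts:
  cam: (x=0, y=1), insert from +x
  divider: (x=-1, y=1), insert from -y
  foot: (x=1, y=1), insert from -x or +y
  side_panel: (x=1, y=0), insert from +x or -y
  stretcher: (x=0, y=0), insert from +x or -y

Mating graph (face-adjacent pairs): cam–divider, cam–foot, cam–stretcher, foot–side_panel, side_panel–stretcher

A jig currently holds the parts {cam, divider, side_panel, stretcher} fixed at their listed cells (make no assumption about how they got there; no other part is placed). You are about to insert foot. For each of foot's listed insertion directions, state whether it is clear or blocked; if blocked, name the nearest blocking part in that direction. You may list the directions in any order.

+y: clear; -x: blocked by cam

-x: nearest on ray is cam@(0, 1) ⇒ blocked
+y: ray from foot(1, 1) has no placed part ⇒ clear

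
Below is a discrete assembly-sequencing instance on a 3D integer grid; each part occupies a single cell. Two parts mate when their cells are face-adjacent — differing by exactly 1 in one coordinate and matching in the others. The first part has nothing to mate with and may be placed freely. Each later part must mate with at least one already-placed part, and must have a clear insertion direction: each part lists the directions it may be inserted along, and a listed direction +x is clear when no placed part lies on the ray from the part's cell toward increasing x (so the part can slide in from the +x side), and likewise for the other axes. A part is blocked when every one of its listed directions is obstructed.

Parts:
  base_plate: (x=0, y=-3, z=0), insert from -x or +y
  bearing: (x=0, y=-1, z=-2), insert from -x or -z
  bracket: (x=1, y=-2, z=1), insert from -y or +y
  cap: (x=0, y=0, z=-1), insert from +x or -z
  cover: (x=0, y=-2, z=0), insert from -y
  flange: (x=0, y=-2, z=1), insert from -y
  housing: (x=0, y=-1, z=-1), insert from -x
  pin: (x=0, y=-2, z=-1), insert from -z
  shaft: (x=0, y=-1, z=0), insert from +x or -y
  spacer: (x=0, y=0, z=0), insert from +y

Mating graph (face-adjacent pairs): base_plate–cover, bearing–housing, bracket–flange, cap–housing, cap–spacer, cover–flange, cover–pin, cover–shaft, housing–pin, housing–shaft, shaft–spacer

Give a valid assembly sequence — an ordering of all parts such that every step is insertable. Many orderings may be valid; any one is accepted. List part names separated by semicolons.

pin; cover; shaft; spacer; cap; housing; bearing; flange; base_plate; bracket

1. pin@(0, -2, -1) [-z clear] — {pin}
2. cover@(0, -2, 0) [-y clear] — {cover, pin}
3. shaft@(0, -1, 0) [+x clear] — {cover, pin, shaft}
4. spacer@(0, 0, 0) [+y clear] — {cover, pin, shaft, spacer}
5. cap@(0, 0, -1) [+x clear] — {cap, cover, pin, shaft, spacer}
6. housing@(0, -1, -1) [-x clear] — {cap, cover, housing, pin, shaft, spacer}
7. bearing@(0, -1, -2) [-x clear] — {bearing, cap, cover, housing, pin, shaft, spacer}
8. flange@(0, -2, 1) [-y clear] — {bearing, cap, cover, flange, housing, pin, shaft, spacer}
9. base_plate@(0, -3, 0) [-x clear] — {base_plate, bearing, cap, cover, flange, housing, pin, shaft, spacer}
10. bracket@(1, -2, 1) [-y clear] — {base_plate, bearing, bracket, cap, cover, flange, housing, pin, shaft, spacer}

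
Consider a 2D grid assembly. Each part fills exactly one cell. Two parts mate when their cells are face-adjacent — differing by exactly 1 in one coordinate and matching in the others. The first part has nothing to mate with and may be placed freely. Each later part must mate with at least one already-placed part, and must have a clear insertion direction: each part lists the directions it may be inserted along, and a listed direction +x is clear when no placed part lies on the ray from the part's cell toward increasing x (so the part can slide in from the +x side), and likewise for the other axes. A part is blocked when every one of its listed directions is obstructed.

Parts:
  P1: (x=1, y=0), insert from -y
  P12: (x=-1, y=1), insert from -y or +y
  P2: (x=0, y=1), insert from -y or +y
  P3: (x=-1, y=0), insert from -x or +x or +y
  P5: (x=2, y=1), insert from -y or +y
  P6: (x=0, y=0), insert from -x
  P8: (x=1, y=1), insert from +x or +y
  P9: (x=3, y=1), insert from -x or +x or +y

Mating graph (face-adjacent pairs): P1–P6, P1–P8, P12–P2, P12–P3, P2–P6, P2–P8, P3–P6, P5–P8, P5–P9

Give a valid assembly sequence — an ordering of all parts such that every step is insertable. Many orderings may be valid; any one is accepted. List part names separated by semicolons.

1. P6@(0, 0) [-x clear] — {P6}
2. P2@(0, 1) [+y clear] — {P2, P6}
3. P12@(-1, 1) [-y clear] — {P12, P2, P6}
4. P8@(1, 1) [+x clear] — {P12, P2, P6, P8}
5. P5@(2, 1) [-y clear] — {P12, P2, P5, P6, P8}
6. P9@(3, 1) [+x clear] — {P12, P2, P5, P6, P8, P9}
7. P1@(1, 0) [-y clear] — {P1, P12, P2, P5, P6, P8, P9}
8. P3@(-1, 0) [-x clear] — {P1, P12, P2, P3, P5, P6, P8, P9}

P6; P2; P12; P8; P5; P9; P1; P3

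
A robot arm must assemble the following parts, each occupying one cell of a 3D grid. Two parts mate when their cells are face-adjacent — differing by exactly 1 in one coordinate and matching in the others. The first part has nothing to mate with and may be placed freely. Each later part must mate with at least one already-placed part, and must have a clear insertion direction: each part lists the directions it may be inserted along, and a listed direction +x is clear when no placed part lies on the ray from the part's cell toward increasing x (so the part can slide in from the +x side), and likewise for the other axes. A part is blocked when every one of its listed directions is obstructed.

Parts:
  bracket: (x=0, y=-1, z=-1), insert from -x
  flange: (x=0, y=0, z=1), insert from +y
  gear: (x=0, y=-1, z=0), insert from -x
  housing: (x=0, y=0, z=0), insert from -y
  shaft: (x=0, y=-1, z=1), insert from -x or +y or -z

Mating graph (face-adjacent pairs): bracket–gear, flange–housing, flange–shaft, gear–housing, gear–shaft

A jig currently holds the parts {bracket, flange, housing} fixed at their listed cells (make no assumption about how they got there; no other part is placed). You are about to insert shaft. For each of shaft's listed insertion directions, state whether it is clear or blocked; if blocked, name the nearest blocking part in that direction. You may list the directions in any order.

+y: blocked by flange; -x: clear; -z: blocked by bracket

-x: ray from shaft(0, -1, 1) has no placed part ⇒ clear
+y: nearest on ray is flange@(0, 0, 1) ⇒ blocked
-z: nearest on ray is bracket@(0, -1, -1) ⇒ blocked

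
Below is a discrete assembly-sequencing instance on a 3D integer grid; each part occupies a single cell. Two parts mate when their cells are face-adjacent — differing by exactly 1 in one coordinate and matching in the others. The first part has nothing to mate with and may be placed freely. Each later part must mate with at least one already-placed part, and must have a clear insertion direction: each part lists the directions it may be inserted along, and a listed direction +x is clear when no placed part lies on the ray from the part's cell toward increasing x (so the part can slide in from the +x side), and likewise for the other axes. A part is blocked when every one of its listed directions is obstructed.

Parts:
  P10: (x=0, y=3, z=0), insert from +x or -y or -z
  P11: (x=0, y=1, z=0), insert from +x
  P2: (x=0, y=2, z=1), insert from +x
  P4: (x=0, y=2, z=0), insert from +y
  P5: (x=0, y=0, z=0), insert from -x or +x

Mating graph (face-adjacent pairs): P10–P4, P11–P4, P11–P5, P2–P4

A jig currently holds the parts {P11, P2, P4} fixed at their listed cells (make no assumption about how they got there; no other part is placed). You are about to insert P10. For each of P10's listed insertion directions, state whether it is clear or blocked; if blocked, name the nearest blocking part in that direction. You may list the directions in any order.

+x: clear; -y: blocked by P4; -z: clear

+x: ray from P10(0, 3, 0) has no placed part ⇒ clear
-y: nearest on ray is P4@(0, 2, 0) ⇒ blocked
-z: ray from P10(0, 3, 0) has no placed part ⇒ clear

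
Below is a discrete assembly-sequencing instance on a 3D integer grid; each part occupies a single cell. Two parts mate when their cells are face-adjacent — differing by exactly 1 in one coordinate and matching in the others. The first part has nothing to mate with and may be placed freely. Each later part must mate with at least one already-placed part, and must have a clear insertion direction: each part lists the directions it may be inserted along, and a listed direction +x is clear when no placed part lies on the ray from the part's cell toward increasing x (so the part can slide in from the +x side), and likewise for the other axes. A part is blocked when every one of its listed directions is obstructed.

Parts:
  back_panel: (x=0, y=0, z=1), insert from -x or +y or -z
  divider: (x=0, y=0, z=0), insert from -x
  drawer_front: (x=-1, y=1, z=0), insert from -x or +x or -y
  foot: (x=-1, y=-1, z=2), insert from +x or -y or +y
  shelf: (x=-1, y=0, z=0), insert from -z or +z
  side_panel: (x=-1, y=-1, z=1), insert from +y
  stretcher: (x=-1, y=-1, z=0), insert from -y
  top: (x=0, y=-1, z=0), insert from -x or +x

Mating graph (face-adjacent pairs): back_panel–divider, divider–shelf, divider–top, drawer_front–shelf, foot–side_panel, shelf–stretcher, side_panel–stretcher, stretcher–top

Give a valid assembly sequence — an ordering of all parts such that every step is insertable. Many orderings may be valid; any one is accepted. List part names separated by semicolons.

divider; back_panel; shelf; stretcher; side_panel; foot; drawer_front; top

1. divider@(0, 0, 0) [-x clear] — {divider}
2. back_panel@(0, 0, 1) [-x clear] — {back_panel, divider}
3. shelf@(-1, 0, 0) [-z clear] — {back_panel, divider, shelf}
4. stretcher@(-1, -1, 0) [-y clear] — {back_panel, divider, shelf, stretcher}
5. side_panel@(-1, -1, 1) [+y clear] — {back_panel, divider, shelf, side_panel, stretcher}
6. foot@(-1, -1, 2) [+x clear] — {back_panel, divider, foot, shelf, side_panel, stretcher}
7. drawer_front@(-1, 1, 0) [-x clear] — {back_panel, divider, drawer_front, foot, shelf, side_panel, stretcher}
8. top@(0, -1, 0) [+x clear] — {back_panel, divider, drawer_front, foot, shelf, side_panel, stretcher, top}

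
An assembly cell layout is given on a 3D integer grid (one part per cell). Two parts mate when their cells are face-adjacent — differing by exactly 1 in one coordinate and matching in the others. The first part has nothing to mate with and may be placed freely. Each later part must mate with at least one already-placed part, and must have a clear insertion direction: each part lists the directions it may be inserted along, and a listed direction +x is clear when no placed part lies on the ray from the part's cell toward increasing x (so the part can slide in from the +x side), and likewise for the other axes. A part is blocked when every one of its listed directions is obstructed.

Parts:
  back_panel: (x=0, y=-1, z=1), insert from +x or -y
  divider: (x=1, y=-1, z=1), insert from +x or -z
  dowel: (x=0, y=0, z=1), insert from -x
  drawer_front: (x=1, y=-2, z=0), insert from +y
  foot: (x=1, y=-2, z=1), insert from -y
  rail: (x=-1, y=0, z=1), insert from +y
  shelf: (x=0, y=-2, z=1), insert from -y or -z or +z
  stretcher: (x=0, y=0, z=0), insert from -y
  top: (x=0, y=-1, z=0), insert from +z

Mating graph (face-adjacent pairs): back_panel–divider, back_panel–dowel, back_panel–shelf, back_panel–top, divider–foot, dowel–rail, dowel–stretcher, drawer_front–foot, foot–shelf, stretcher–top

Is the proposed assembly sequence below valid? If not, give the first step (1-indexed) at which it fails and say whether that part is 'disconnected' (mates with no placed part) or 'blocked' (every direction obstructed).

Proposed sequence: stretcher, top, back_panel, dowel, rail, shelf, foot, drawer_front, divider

Valid

1. stretcher@(0, 0, 0) [-y clear] — {stretcher}
2. top@(0, -1, 0) [+z clear] — {stretcher, top}
3. back_panel@(0, -1, 1) [+x clear] — {back_panel, stretcher, top}
4. dowel@(0, 0, 1) [-x clear] — {back_panel, dowel, stretcher, top}
5. rail@(-1, 0, 1) [+y clear] — {back_panel, dowel, rail, stretcher, top}
6. shelf@(0, -2, 1) [-y clear] — {back_panel, dowel, rail, shelf, stretcher, top}
7. foot@(1, -2, 1) [-y clear] — {back_panel, dowel, foot, rail, shelf, stretcher, top}
8. drawer_front@(1, -2, 0) [+y clear] — {back_panel, dowel, drawer_front, foot, rail, shelf, stretcher, top}
9. divider@(1, -1, 1) [+x clear] — {back_panel, divider, dowel, drawer_front, foot, rail, shelf, stretcher, top}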